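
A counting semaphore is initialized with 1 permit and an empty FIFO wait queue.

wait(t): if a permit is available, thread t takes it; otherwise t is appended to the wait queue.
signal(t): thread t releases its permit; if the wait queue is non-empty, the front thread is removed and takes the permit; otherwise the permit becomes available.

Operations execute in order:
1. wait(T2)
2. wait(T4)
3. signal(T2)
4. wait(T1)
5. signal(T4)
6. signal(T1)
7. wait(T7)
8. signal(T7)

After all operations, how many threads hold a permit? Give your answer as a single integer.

Step 1: wait(T2) -> count=0 queue=[] holders={T2}
Step 2: wait(T4) -> count=0 queue=[T4] holders={T2}
Step 3: signal(T2) -> count=0 queue=[] holders={T4}
Step 4: wait(T1) -> count=0 queue=[T1] holders={T4}
Step 5: signal(T4) -> count=0 queue=[] holders={T1}
Step 6: signal(T1) -> count=1 queue=[] holders={none}
Step 7: wait(T7) -> count=0 queue=[] holders={T7}
Step 8: signal(T7) -> count=1 queue=[] holders={none}
Final holders: {none} -> 0 thread(s)

Answer: 0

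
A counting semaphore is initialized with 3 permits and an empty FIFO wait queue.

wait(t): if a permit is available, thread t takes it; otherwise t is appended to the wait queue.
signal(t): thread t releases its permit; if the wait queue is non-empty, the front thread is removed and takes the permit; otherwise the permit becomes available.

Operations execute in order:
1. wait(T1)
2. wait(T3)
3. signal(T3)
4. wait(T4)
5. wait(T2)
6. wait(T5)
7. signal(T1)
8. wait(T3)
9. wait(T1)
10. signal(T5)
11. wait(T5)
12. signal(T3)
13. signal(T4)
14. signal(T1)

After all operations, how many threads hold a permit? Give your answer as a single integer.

Answer: 2

Derivation:
Step 1: wait(T1) -> count=2 queue=[] holders={T1}
Step 2: wait(T3) -> count=1 queue=[] holders={T1,T3}
Step 3: signal(T3) -> count=2 queue=[] holders={T1}
Step 4: wait(T4) -> count=1 queue=[] holders={T1,T4}
Step 5: wait(T2) -> count=0 queue=[] holders={T1,T2,T4}
Step 6: wait(T5) -> count=0 queue=[T5] holders={T1,T2,T4}
Step 7: signal(T1) -> count=0 queue=[] holders={T2,T4,T5}
Step 8: wait(T3) -> count=0 queue=[T3] holders={T2,T4,T5}
Step 9: wait(T1) -> count=0 queue=[T3,T1] holders={T2,T4,T5}
Step 10: signal(T5) -> count=0 queue=[T1] holders={T2,T3,T4}
Step 11: wait(T5) -> count=0 queue=[T1,T5] holders={T2,T3,T4}
Step 12: signal(T3) -> count=0 queue=[T5] holders={T1,T2,T4}
Step 13: signal(T4) -> count=0 queue=[] holders={T1,T2,T5}
Step 14: signal(T1) -> count=1 queue=[] holders={T2,T5}
Final holders: {T2,T5} -> 2 thread(s)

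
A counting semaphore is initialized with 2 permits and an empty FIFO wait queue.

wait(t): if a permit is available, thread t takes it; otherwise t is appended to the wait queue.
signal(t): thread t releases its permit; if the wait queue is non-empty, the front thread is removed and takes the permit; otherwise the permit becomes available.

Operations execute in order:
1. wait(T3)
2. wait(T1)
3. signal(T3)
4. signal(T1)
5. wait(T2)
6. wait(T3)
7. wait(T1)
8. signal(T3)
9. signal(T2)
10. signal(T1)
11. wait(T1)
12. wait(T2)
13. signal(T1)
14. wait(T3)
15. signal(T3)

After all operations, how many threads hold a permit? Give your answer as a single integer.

Step 1: wait(T3) -> count=1 queue=[] holders={T3}
Step 2: wait(T1) -> count=0 queue=[] holders={T1,T3}
Step 3: signal(T3) -> count=1 queue=[] holders={T1}
Step 4: signal(T1) -> count=2 queue=[] holders={none}
Step 5: wait(T2) -> count=1 queue=[] holders={T2}
Step 6: wait(T3) -> count=0 queue=[] holders={T2,T3}
Step 7: wait(T1) -> count=0 queue=[T1] holders={T2,T3}
Step 8: signal(T3) -> count=0 queue=[] holders={T1,T2}
Step 9: signal(T2) -> count=1 queue=[] holders={T1}
Step 10: signal(T1) -> count=2 queue=[] holders={none}
Step 11: wait(T1) -> count=1 queue=[] holders={T1}
Step 12: wait(T2) -> count=0 queue=[] holders={T1,T2}
Step 13: signal(T1) -> count=1 queue=[] holders={T2}
Step 14: wait(T3) -> count=0 queue=[] holders={T2,T3}
Step 15: signal(T3) -> count=1 queue=[] holders={T2}
Final holders: {T2} -> 1 thread(s)

Answer: 1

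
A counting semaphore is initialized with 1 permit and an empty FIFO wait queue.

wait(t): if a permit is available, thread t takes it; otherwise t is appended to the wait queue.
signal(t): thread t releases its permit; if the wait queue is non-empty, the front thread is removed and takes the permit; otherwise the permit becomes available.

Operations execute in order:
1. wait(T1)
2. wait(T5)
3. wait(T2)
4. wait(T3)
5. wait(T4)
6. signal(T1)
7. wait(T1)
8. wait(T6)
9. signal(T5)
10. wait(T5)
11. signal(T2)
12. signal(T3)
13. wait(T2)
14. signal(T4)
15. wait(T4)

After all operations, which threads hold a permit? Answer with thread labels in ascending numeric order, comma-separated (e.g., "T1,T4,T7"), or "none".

Step 1: wait(T1) -> count=0 queue=[] holders={T1}
Step 2: wait(T5) -> count=0 queue=[T5] holders={T1}
Step 3: wait(T2) -> count=0 queue=[T5,T2] holders={T1}
Step 4: wait(T3) -> count=0 queue=[T5,T2,T3] holders={T1}
Step 5: wait(T4) -> count=0 queue=[T5,T2,T3,T4] holders={T1}
Step 6: signal(T1) -> count=0 queue=[T2,T3,T4] holders={T5}
Step 7: wait(T1) -> count=0 queue=[T2,T3,T4,T1] holders={T5}
Step 8: wait(T6) -> count=0 queue=[T2,T3,T4,T1,T6] holders={T5}
Step 9: signal(T5) -> count=0 queue=[T3,T4,T1,T6] holders={T2}
Step 10: wait(T5) -> count=0 queue=[T3,T4,T1,T6,T5] holders={T2}
Step 11: signal(T2) -> count=0 queue=[T4,T1,T6,T5] holders={T3}
Step 12: signal(T3) -> count=0 queue=[T1,T6,T5] holders={T4}
Step 13: wait(T2) -> count=0 queue=[T1,T6,T5,T2] holders={T4}
Step 14: signal(T4) -> count=0 queue=[T6,T5,T2] holders={T1}
Step 15: wait(T4) -> count=0 queue=[T6,T5,T2,T4] holders={T1}
Final holders: T1

Answer: T1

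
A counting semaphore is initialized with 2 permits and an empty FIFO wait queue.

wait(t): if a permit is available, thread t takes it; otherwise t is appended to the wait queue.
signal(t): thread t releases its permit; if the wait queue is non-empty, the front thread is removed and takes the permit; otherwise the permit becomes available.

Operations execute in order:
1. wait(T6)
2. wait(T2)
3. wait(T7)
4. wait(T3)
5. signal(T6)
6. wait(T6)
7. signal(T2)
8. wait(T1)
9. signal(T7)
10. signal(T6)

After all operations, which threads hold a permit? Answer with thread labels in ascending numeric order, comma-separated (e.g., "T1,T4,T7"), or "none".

Step 1: wait(T6) -> count=1 queue=[] holders={T6}
Step 2: wait(T2) -> count=0 queue=[] holders={T2,T6}
Step 3: wait(T7) -> count=0 queue=[T7] holders={T2,T6}
Step 4: wait(T3) -> count=0 queue=[T7,T3] holders={T2,T6}
Step 5: signal(T6) -> count=0 queue=[T3] holders={T2,T7}
Step 6: wait(T6) -> count=0 queue=[T3,T6] holders={T2,T7}
Step 7: signal(T2) -> count=0 queue=[T6] holders={T3,T7}
Step 8: wait(T1) -> count=0 queue=[T6,T1] holders={T3,T7}
Step 9: signal(T7) -> count=0 queue=[T1] holders={T3,T6}
Step 10: signal(T6) -> count=0 queue=[] holders={T1,T3}
Final holders: T1,T3

Answer: T1,T3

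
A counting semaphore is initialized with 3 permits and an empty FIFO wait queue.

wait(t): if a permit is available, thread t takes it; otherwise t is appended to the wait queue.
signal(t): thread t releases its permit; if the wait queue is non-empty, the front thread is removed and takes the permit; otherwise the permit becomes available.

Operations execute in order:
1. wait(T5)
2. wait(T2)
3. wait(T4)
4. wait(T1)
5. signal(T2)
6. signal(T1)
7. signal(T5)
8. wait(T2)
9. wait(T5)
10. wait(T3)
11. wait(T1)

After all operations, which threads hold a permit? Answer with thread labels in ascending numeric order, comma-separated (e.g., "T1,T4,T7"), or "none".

Answer: T2,T4,T5

Derivation:
Step 1: wait(T5) -> count=2 queue=[] holders={T5}
Step 2: wait(T2) -> count=1 queue=[] holders={T2,T5}
Step 3: wait(T4) -> count=0 queue=[] holders={T2,T4,T5}
Step 4: wait(T1) -> count=0 queue=[T1] holders={T2,T4,T5}
Step 5: signal(T2) -> count=0 queue=[] holders={T1,T4,T5}
Step 6: signal(T1) -> count=1 queue=[] holders={T4,T5}
Step 7: signal(T5) -> count=2 queue=[] holders={T4}
Step 8: wait(T2) -> count=1 queue=[] holders={T2,T4}
Step 9: wait(T5) -> count=0 queue=[] holders={T2,T4,T5}
Step 10: wait(T3) -> count=0 queue=[T3] holders={T2,T4,T5}
Step 11: wait(T1) -> count=0 queue=[T3,T1] holders={T2,T4,T5}
Final holders: T2,T4,T5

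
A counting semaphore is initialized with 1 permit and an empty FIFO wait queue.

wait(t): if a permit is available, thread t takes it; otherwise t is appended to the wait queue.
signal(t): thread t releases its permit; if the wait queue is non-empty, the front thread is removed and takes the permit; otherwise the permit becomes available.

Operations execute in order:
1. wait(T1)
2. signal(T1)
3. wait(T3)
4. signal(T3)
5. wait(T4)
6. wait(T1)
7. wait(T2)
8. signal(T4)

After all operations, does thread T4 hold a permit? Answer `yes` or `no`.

Step 1: wait(T1) -> count=0 queue=[] holders={T1}
Step 2: signal(T1) -> count=1 queue=[] holders={none}
Step 3: wait(T3) -> count=0 queue=[] holders={T3}
Step 4: signal(T3) -> count=1 queue=[] holders={none}
Step 5: wait(T4) -> count=0 queue=[] holders={T4}
Step 6: wait(T1) -> count=0 queue=[T1] holders={T4}
Step 7: wait(T2) -> count=0 queue=[T1,T2] holders={T4}
Step 8: signal(T4) -> count=0 queue=[T2] holders={T1}
Final holders: {T1} -> T4 not in holders

Answer: no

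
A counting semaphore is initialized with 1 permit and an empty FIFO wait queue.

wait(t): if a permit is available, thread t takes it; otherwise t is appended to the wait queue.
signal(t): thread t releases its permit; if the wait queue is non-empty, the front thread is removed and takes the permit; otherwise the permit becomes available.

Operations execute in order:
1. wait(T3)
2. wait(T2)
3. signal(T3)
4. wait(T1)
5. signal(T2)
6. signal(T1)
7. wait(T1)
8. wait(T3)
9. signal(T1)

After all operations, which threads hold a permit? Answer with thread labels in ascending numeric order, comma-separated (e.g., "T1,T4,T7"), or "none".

Step 1: wait(T3) -> count=0 queue=[] holders={T3}
Step 2: wait(T2) -> count=0 queue=[T2] holders={T3}
Step 3: signal(T3) -> count=0 queue=[] holders={T2}
Step 4: wait(T1) -> count=0 queue=[T1] holders={T2}
Step 5: signal(T2) -> count=0 queue=[] holders={T1}
Step 6: signal(T1) -> count=1 queue=[] holders={none}
Step 7: wait(T1) -> count=0 queue=[] holders={T1}
Step 8: wait(T3) -> count=0 queue=[T3] holders={T1}
Step 9: signal(T1) -> count=0 queue=[] holders={T3}
Final holders: T3

Answer: T3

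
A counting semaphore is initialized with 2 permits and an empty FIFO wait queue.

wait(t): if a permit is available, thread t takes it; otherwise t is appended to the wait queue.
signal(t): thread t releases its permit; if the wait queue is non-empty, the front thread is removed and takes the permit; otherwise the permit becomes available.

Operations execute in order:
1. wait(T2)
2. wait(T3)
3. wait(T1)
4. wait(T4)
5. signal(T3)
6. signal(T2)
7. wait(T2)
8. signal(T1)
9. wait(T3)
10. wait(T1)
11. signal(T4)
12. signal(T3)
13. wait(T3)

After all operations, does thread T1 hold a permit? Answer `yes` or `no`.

Answer: yes

Derivation:
Step 1: wait(T2) -> count=1 queue=[] holders={T2}
Step 2: wait(T3) -> count=0 queue=[] holders={T2,T3}
Step 3: wait(T1) -> count=0 queue=[T1] holders={T2,T3}
Step 4: wait(T4) -> count=0 queue=[T1,T4] holders={T2,T3}
Step 5: signal(T3) -> count=0 queue=[T4] holders={T1,T2}
Step 6: signal(T2) -> count=0 queue=[] holders={T1,T4}
Step 7: wait(T2) -> count=0 queue=[T2] holders={T1,T4}
Step 8: signal(T1) -> count=0 queue=[] holders={T2,T4}
Step 9: wait(T3) -> count=0 queue=[T3] holders={T2,T4}
Step 10: wait(T1) -> count=0 queue=[T3,T1] holders={T2,T4}
Step 11: signal(T4) -> count=0 queue=[T1] holders={T2,T3}
Step 12: signal(T3) -> count=0 queue=[] holders={T1,T2}
Step 13: wait(T3) -> count=0 queue=[T3] holders={T1,T2}
Final holders: {T1,T2} -> T1 in holders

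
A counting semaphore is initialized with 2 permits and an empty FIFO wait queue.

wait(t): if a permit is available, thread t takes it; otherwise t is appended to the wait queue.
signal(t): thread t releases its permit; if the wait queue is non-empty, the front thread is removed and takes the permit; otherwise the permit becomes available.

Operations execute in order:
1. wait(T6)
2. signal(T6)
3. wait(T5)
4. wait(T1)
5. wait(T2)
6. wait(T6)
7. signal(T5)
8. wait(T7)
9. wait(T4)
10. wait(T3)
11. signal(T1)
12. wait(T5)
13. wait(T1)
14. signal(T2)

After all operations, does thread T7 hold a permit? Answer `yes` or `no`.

Answer: yes

Derivation:
Step 1: wait(T6) -> count=1 queue=[] holders={T6}
Step 2: signal(T6) -> count=2 queue=[] holders={none}
Step 3: wait(T5) -> count=1 queue=[] holders={T5}
Step 4: wait(T1) -> count=0 queue=[] holders={T1,T5}
Step 5: wait(T2) -> count=0 queue=[T2] holders={T1,T5}
Step 6: wait(T6) -> count=0 queue=[T2,T6] holders={T1,T5}
Step 7: signal(T5) -> count=0 queue=[T6] holders={T1,T2}
Step 8: wait(T7) -> count=0 queue=[T6,T7] holders={T1,T2}
Step 9: wait(T4) -> count=0 queue=[T6,T7,T4] holders={T1,T2}
Step 10: wait(T3) -> count=0 queue=[T6,T7,T4,T3] holders={T1,T2}
Step 11: signal(T1) -> count=0 queue=[T7,T4,T3] holders={T2,T6}
Step 12: wait(T5) -> count=0 queue=[T7,T4,T3,T5] holders={T2,T6}
Step 13: wait(T1) -> count=0 queue=[T7,T4,T3,T5,T1] holders={T2,T6}
Step 14: signal(T2) -> count=0 queue=[T4,T3,T5,T1] holders={T6,T7}
Final holders: {T6,T7} -> T7 in holders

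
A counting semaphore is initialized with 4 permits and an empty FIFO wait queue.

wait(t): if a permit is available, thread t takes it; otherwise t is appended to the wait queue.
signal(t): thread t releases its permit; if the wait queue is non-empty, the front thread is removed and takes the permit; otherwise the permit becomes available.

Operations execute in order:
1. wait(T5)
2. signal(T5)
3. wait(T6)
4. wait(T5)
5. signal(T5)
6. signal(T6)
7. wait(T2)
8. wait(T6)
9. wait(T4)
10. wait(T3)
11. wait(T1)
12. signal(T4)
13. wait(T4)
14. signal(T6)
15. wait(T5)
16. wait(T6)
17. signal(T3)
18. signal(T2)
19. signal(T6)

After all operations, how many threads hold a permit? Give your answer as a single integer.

Answer: 3

Derivation:
Step 1: wait(T5) -> count=3 queue=[] holders={T5}
Step 2: signal(T5) -> count=4 queue=[] holders={none}
Step 3: wait(T6) -> count=3 queue=[] holders={T6}
Step 4: wait(T5) -> count=2 queue=[] holders={T5,T6}
Step 5: signal(T5) -> count=3 queue=[] holders={T6}
Step 6: signal(T6) -> count=4 queue=[] holders={none}
Step 7: wait(T2) -> count=3 queue=[] holders={T2}
Step 8: wait(T6) -> count=2 queue=[] holders={T2,T6}
Step 9: wait(T4) -> count=1 queue=[] holders={T2,T4,T6}
Step 10: wait(T3) -> count=0 queue=[] holders={T2,T3,T4,T6}
Step 11: wait(T1) -> count=0 queue=[T1] holders={T2,T3,T4,T6}
Step 12: signal(T4) -> count=0 queue=[] holders={T1,T2,T3,T6}
Step 13: wait(T4) -> count=0 queue=[T4] holders={T1,T2,T3,T6}
Step 14: signal(T6) -> count=0 queue=[] holders={T1,T2,T3,T4}
Step 15: wait(T5) -> count=0 queue=[T5] holders={T1,T2,T3,T4}
Step 16: wait(T6) -> count=0 queue=[T5,T6] holders={T1,T2,T3,T4}
Step 17: signal(T3) -> count=0 queue=[T6] holders={T1,T2,T4,T5}
Step 18: signal(T2) -> count=0 queue=[] holders={T1,T4,T5,T6}
Step 19: signal(T6) -> count=1 queue=[] holders={T1,T4,T5}
Final holders: {T1,T4,T5} -> 3 thread(s)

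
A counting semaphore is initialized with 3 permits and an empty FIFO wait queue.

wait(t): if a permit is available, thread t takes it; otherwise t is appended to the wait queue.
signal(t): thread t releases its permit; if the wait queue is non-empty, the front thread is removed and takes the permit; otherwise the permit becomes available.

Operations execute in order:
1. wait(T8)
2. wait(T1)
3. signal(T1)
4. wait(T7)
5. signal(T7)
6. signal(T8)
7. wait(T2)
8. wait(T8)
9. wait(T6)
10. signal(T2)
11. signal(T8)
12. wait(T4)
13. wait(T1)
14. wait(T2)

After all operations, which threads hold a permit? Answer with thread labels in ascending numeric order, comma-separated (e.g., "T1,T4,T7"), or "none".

Answer: T1,T4,T6

Derivation:
Step 1: wait(T8) -> count=2 queue=[] holders={T8}
Step 2: wait(T1) -> count=1 queue=[] holders={T1,T8}
Step 3: signal(T1) -> count=2 queue=[] holders={T8}
Step 4: wait(T7) -> count=1 queue=[] holders={T7,T8}
Step 5: signal(T7) -> count=2 queue=[] holders={T8}
Step 6: signal(T8) -> count=3 queue=[] holders={none}
Step 7: wait(T2) -> count=2 queue=[] holders={T2}
Step 8: wait(T8) -> count=1 queue=[] holders={T2,T8}
Step 9: wait(T6) -> count=0 queue=[] holders={T2,T6,T8}
Step 10: signal(T2) -> count=1 queue=[] holders={T6,T8}
Step 11: signal(T8) -> count=2 queue=[] holders={T6}
Step 12: wait(T4) -> count=1 queue=[] holders={T4,T6}
Step 13: wait(T1) -> count=0 queue=[] holders={T1,T4,T6}
Step 14: wait(T2) -> count=0 queue=[T2] holders={T1,T4,T6}
Final holders: T1,T4,T6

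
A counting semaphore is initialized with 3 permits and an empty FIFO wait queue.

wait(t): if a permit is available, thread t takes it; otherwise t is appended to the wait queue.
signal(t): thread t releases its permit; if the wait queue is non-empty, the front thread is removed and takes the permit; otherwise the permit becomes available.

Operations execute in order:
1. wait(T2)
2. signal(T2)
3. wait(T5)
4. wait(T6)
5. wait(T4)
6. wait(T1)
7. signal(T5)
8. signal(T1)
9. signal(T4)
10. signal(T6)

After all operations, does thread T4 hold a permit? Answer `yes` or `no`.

Answer: no

Derivation:
Step 1: wait(T2) -> count=2 queue=[] holders={T2}
Step 2: signal(T2) -> count=3 queue=[] holders={none}
Step 3: wait(T5) -> count=2 queue=[] holders={T5}
Step 4: wait(T6) -> count=1 queue=[] holders={T5,T6}
Step 5: wait(T4) -> count=0 queue=[] holders={T4,T5,T6}
Step 6: wait(T1) -> count=0 queue=[T1] holders={T4,T5,T6}
Step 7: signal(T5) -> count=0 queue=[] holders={T1,T4,T6}
Step 8: signal(T1) -> count=1 queue=[] holders={T4,T6}
Step 9: signal(T4) -> count=2 queue=[] holders={T6}
Step 10: signal(T6) -> count=3 queue=[] holders={none}
Final holders: {none} -> T4 not in holders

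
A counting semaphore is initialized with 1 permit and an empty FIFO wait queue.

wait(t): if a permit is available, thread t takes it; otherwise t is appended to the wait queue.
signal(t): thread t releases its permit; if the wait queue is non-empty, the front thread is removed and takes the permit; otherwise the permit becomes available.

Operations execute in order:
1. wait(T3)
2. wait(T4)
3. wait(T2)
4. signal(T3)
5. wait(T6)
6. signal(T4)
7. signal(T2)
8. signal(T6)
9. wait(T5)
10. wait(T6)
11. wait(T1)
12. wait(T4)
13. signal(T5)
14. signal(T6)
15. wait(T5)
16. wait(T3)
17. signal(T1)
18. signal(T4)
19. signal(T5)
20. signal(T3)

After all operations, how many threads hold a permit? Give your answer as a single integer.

Step 1: wait(T3) -> count=0 queue=[] holders={T3}
Step 2: wait(T4) -> count=0 queue=[T4] holders={T3}
Step 3: wait(T2) -> count=0 queue=[T4,T2] holders={T3}
Step 4: signal(T3) -> count=0 queue=[T2] holders={T4}
Step 5: wait(T6) -> count=0 queue=[T2,T6] holders={T4}
Step 6: signal(T4) -> count=0 queue=[T6] holders={T2}
Step 7: signal(T2) -> count=0 queue=[] holders={T6}
Step 8: signal(T6) -> count=1 queue=[] holders={none}
Step 9: wait(T5) -> count=0 queue=[] holders={T5}
Step 10: wait(T6) -> count=0 queue=[T6] holders={T5}
Step 11: wait(T1) -> count=0 queue=[T6,T1] holders={T5}
Step 12: wait(T4) -> count=0 queue=[T6,T1,T4] holders={T5}
Step 13: signal(T5) -> count=0 queue=[T1,T4] holders={T6}
Step 14: signal(T6) -> count=0 queue=[T4] holders={T1}
Step 15: wait(T5) -> count=0 queue=[T4,T5] holders={T1}
Step 16: wait(T3) -> count=0 queue=[T4,T5,T3] holders={T1}
Step 17: signal(T1) -> count=0 queue=[T5,T3] holders={T4}
Step 18: signal(T4) -> count=0 queue=[T3] holders={T5}
Step 19: signal(T5) -> count=0 queue=[] holders={T3}
Step 20: signal(T3) -> count=1 queue=[] holders={none}
Final holders: {none} -> 0 thread(s)

Answer: 0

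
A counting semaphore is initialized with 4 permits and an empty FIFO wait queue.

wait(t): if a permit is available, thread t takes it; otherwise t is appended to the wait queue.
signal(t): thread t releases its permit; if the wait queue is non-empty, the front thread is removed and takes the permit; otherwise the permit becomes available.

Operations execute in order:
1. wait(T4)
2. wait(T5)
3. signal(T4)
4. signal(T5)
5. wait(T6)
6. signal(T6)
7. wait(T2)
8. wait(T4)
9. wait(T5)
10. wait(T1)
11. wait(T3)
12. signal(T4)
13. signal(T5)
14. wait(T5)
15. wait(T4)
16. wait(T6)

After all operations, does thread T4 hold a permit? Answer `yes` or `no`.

Answer: no

Derivation:
Step 1: wait(T4) -> count=3 queue=[] holders={T4}
Step 2: wait(T5) -> count=2 queue=[] holders={T4,T5}
Step 3: signal(T4) -> count=3 queue=[] holders={T5}
Step 4: signal(T5) -> count=4 queue=[] holders={none}
Step 5: wait(T6) -> count=3 queue=[] holders={T6}
Step 6: signal(T6) -> count=4 queue=[] holders={none}
Step 7: wait(T2) -> count=3 queue=[] holders={T2}
Step 8: wait(T4) -> count=2 queue=[] holders={T2,T4}
Step 9: wait(T5) -> count=1 queue=[] holders={T2,T4,T5}
Step 10: wait(T1) -> count=0 queue=[] holders={T1,T2,T4,T5}
Step 11: wait(T3) -> count=0 queue=[T3] holders={T1,T2,T4,T5}
Step 12: signal(T4) -> count=0 queue=[] holders={T1,T2,T3,T5}
Step 13: signal(T5) -> count=1 queue=[] holders={T1,T2,T3}
Step 14: wait(T5) -> count=0 queue=[] holders={T1,T2,T3,T5}
Step 15: wait(T4) -> count=0 queue=[T4] holders={T1,T2,T3,T5}
Step 16: wait(T6) -> count=0 queue=[T4,T6] holders={T1,T2,T3,T5}
Final holders: {T1,T2,T3,T5} -> T4 not in holders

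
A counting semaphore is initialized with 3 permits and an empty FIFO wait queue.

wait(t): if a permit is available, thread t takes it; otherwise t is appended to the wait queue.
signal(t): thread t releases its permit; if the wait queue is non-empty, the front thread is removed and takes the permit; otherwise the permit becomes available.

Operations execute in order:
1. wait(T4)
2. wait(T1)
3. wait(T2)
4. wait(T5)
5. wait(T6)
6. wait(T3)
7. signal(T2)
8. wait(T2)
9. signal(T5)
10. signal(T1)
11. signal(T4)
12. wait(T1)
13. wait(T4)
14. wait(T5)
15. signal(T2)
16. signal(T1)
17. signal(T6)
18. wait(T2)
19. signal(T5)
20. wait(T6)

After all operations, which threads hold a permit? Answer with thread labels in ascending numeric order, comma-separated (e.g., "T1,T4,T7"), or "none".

Answer: T2,T3,T4

Derivation:
Step 1: wait(T4) -> count=2 queue=[] holders={T4}
Step 2: wait(T1) -> count=1 queue=[] holders={T1,T4}
Step 3: wait(T2) -> count=0 queue=[] holders={T1,T2,T4}
Step 4: wait(T5) -> count=0 queue=[T5] holders={T1,T2,T4}
Step 5: wait(T6) -> count=0 queue=[T5,T6] holders={T1,T2,T4}
Step 6: wait(T3) -> count=0 queue=[T5,T6,T3] holders={T1,T2,T4}
Step 7: signal(T2) -> count=0 queue=[T6,T3] holders={T1,T4,T5}
Step 8: wait(T2) -> count=0 queue=[T6,T3,T2] holders={T1,T4,T5}
Step 9: signal(T5) -> count=0 queue=[T3,T2] holders={T1,T4,T6}
Step 10: signal(T1) -> count=0 queue=[T2] holders={T3,T4,T6}
Step 11: signal(T4) -> count=0 queue=[] holders={T2,T3,T6}
Step 12: wait(T1) -> count=0 queue=[T1] holders={T2,T3,T6}
Step 13: wait(T4) -> count=0 queue=[T1,T4] holders={T2,T3,T6}
Step 14: wait(T5) -> count=0 queue=[T1,T4,T5] holders={T2,T3,T6}
Step 15: signal(T2) -> count=0 queue=[T4,T5] holders={T1,T3,T6}
Step 16: signal(T1) -> count=0 queue=[T5] holders={T3,T4,T6}
Step 17: signal(T6) -> count=0 queue=[] holders={T3,T4,T5}
Step 18: wait(T2) -> count=0 queue=[T2] holders={T3,T4,T5}
Step 19: signal(T5) -> count=0 queue=[] holders={T2,T3,T4}
Step 20: wait(T6) -> count=0 queue=[T6] holders={T2,T3,T4}
Final holders: T2,T3,T4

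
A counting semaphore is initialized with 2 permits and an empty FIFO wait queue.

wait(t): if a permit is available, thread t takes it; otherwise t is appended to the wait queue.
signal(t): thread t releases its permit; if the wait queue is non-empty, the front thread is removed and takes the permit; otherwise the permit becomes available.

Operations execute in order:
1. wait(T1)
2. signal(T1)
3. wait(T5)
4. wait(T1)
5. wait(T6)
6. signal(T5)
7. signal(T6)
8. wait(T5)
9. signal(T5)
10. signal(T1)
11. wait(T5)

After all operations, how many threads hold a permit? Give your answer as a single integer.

Answer: 1

Derivation:
Step 1: wait(T1) -> count=1 queue=[] holders={T1}
Step 2: signal(T1) -> count=2 queue=[] holders={none}
Step 3: wait(T5) -> count=1 queue=[] holders={T5}
Step 4: wait(T1) -> count=0 queue=[] holders={T1,T5}
Step 5: wait(T6) -> count=0 queue=[T6] holders={T1,T5}
Step 6: signal(T5) -> count=0 queue=[] holders={T1,T6}
Step 7: signal(T6) -> count=1 queue=[] holders={T1}
Step 8: wait(T5) -> count=0 queue=[] holders={T1,T5}
Step 9: signal(T5) -> count=1 queue=[] holders={T1}
Step 10: signal(T1) -> count=2 queue=[] holders={none}
Step 11: wait(T5) -> count=1 queue=[] holders={T5}
Final holders: {T5} -> 1 thread(s)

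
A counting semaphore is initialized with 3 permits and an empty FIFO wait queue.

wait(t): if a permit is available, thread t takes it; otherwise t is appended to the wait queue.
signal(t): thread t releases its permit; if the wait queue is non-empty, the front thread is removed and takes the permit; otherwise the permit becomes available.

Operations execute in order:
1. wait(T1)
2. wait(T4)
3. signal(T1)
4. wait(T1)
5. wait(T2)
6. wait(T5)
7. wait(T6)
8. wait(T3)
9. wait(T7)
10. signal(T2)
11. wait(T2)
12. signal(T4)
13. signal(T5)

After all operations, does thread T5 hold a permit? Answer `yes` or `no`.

Step 1: wait(T1) -> count=2 queue=[] holders={T1}
Step 2: wait(T4) -> count=1 queue=[] holders={T1,T4}
Step 3: signal(T1) -> count=2 queue=[] holders={T4}
Step 4: wait(T1) -> count=1 queue=[] holders={T1,T4}
Step 5: wait(T2) -> count=0 queue=[] holders={T1,T2,T4}
Step 6: wait(T5) -> count=0 queue=[T5] holders={T1,T2,T4}
Step 7: wait(T6) -> count=0 queue=[T5,T6] holders={T1,T2,T4}
Step 8: wait(T3) -> count=0 queue=[T5,T6,T3] holders={T1,T2,T4}
Step 9: wait(T7) -> count=0 queue=[T5,T6,T3,T7] holders={T1,T2,T4}
Step 10: signal(T2) -> count=0 queue=[T6,T3,T7] holders={T1,T4,T5}
Step 11: wait(T2) -> count=0 queue=[T6,T3,T7,T2] holders={T1,T4,T5}
Step 12: signal(T4) -> count=0 queue=[T3,T7,T2] holders={T1,T5,T6}
Step 13: signal(T5) -> count=0 queue=[T7,T2] holders={T1,T3,T6}
Final holders: {T1,T3,T6} -> T5 not in holders

Answer: no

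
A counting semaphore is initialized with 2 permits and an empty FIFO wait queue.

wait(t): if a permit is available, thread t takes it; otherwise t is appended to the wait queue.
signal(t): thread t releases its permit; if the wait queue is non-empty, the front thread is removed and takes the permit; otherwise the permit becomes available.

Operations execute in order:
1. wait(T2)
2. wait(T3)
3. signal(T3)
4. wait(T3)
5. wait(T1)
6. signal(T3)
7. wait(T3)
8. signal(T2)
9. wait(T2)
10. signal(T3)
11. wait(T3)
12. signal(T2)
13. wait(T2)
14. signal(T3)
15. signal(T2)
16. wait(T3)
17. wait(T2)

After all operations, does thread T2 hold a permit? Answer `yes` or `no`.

Answer: no

Derivation:
Step 1: wait(T2) -> count=1 queue=[] holders={T2}
Step 2: wait(T3) -> count=0 queue=[] holders={T2,T3}
Step 3: signal(T3) -> count=1 queue=[] holders={T2}
Step 4: wait(T3) -> count=0 queue=[] holders={T2,T3}
Step 5: wait(T1) -> count=0 queue=[T1] holders={T2,T3}
Step 6: signal(T3) -> count=0 queue=[] holders={T1,T2}
Step 7: wait(T3) -> count=0 queue=[T3] holders={T1,T2}
Step 8: signal(T2) -> count=0 queue=[] holders={T1,T3}
Step 9: wait(T2) -> count=0 queue=[T2] holders={T1,T3}
Step 10: signal(T3) -> count=0 queue=[] holders={T1,T2}
Step 11: wait(T3) -> count=0 queue=[T3] holders={T1,T2}
Step 12: signal(T2) -> count=0 queue=[] holders={T1,T3}
Step 13: wait(T2) -> count=0 queue=[T2] holders={T1,T3}
Step 14: signal(T3) -> count=0 queue=[] holders={T1,T2}
Step 15: signal(T2) -> count=1 queue=[] holders={T1}
Step 16: wait(T3) -> count=0 queue=[] holders={T1,T3}
Step 17: wait(T2) -> count=0 queue=[T2] holders={T1,T3}
Final holders: {T1,T3} -> T2 not in holders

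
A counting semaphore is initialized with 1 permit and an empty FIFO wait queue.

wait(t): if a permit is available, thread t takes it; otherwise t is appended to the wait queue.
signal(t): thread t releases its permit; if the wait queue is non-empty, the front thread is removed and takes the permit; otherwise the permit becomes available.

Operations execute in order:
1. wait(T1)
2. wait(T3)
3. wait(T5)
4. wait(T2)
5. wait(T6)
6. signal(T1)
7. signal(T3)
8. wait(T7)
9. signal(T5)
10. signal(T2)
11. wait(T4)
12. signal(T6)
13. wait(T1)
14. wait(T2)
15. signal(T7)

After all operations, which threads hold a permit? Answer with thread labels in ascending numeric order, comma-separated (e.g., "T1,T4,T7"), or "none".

Answer: T4

Derivation:
Step 1: wait(T1) -> count=0 queue=[] holders={T1}
Step 2: wait(T3) -> count=0 queue=[T3] holders={T1}
Step 3: wait(T5) -> count=0 queue=[T3,T5] holders={T1}
Step 4: wait(T2) -> count=0 queue=[T3,T5,T2] holders={T1}
Step 5: wait(T6) -> count=0 queue=[T3,T5,T2,T6] holders={T1}
Step 6: signal(T1) -> count=0 queue=[T5,T2,T6] holders={T3}
Step 7: signal(T3) -> count=0 queue=[T2,T6] holders={T5}
Step 8: wait(T7) -> count=0 queue=[T2,T6,T7] holders={T5}
Step 9: signal(T5) -> count=0 queue=[T6,T7] holders={T2}
Step 10: signal(T2) -> count=0 queue=[T7] holders={T6}
Step 11: wait(T4) -> count=0 queue=[T7,T4] holders={T6}
Step 12: signal(T6) -> count=0 queue=[T4] holders={T7}
Step 13: wait(T1) -> count=0 queue=[T4,T1] holders={T7}
Step 14: wait(T2) -> count=0 queue=[T4,T1,T2] holders={T7}
Step 15: signal(T7) -> count=0 queue=[T1,T2] holders={T4}
Final holders: T4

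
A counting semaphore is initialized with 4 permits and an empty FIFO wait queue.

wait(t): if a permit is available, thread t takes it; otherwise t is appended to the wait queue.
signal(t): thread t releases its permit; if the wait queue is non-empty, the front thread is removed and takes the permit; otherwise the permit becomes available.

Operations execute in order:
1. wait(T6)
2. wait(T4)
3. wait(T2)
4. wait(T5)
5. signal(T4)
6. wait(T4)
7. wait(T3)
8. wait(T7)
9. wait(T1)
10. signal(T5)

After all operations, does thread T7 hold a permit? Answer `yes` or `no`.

Answer: no

Derivation:
Step 1: wait(T6) -> count=3 queue=[] holders={T6}
Step 2: wait(T4) -> count=2 queue=[] holders={T4,T6}
Step 3: wait(T2) -> count=1 queue=[] holders={T2,T4,T6}
Step 4: wait(T5) -> count=0 queue=[] holders={T2,T4,T5,T6}
Step 5: signal(T4) -> count=1 queue=[] holders={T2,T5,T6}
Step 6: wait(T4) -> count=0 queue=[] holders={T2,T4,T5,T6}
Step 7: wait(T3) -> count=0 queue=[T3] holders={T2,T4,T5,T6}
Step 8: wait(T7) -> count=0 queue=[T3,T7] holders={T2,T4,T5,T6}
Step 9: wait(T1) -> count=0 queue=[T3,T7,T1] holders={T2,T4,T5,T6}
Step 10: signal(T5) -> count=0 queue=[T7,T1] holders={T2,T3,T4,T6}
Final holders: {T2,T3,T4,T6} -> T7 not in holders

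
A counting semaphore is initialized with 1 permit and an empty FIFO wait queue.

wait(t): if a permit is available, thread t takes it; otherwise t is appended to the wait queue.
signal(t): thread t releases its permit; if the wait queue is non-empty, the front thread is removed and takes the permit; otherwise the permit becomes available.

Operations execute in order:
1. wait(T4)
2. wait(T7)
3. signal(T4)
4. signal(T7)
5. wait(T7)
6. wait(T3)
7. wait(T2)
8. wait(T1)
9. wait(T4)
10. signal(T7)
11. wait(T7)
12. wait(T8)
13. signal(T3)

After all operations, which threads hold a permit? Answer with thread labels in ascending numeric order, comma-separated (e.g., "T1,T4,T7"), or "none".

Answer: T2

Derivation:
Step 1: wait(T4) -> count=0 queue=[] holders={T4}
Step 2: wait(T7) -> count=0 queue=[T7] holders={T4}
Step 3: signal(T4) -> count=0 queue=[] holders={T7}
Step 4: signal(T7) -> count=1 queue=[] holders={none}
Step 5: wait(T7) -> count=0 queue=[] holders={T7}
Step 6: wait(T3) -> count=0 queue=[T3] holders={T7}
Step 7: wait(T2) -> count=0 queue=[T3,T2] holders={T7}
Step 8: wait(T1) -> count=0 queue=[T3,T2,T1] holders={T7}
Step 9: wait(T4) -> count=0 queue=[T3,T2,T1,T4] holders={T7}
Step 10: signal(T7) -> count=0 queue=[T2,T1,T4] holders={T3}
Step 11: wait(T7) -> count=0 queue=[T2,T1,T4,T7] holders={T3}
Step 12: wait(T8) -> count=0 queue=[T2,T1,T4,T7,T8] holders={T3}
Step 13: signal(T3) -> count=0 queue=[T1,T4,T7,T8] holders={T2}
Final holders: T2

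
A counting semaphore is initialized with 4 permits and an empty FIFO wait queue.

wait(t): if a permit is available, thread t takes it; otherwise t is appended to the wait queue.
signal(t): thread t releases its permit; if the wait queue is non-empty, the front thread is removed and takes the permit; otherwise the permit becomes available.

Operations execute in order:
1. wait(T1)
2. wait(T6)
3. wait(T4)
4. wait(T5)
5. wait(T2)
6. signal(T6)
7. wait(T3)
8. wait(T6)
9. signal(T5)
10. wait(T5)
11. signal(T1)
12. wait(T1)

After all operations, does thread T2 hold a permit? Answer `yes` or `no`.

Answer: yes

Derivation:
Step 1: wait(T1) -> count=3 queue=[] holders={T1}
Step 2: wait(T6) -> count=2 queue=[] holders={T1,T6}
Step 3: wait(T4) -> count=1 queue=[] holders={T1,T4,T6}
Step 4: wait(T5) -> count=0 queue=[] holders={T1,T4,T5,T6}
Step 5: wait(T2) -> count=0 queue=[T2] holders={T1,T4,T5,T6}
Step 6: signal(T6) -> count=0 queue=[] holders={T1,T2,T4,T5}
Step 7: wait(T3) -> count=0 queue=[T3] holders={T1,T2,T4,T5}
Step 8: wait(T6) -> count=0 queue=[T3,T6] holders={T1,T2,T4,T5}
Step 9: signal(T5) -> count=0 queue=[T6] holders={T1,T2,T3,T4}
Step 10: wait(T5) -> count=0 queue=[T6,T5] holders={T1,T2,T3,T4}
Step 11: signal(T1) -> count=0 queue=[T5] holders={T2,T3,T4,T6}
Step 12: wait(T1) -> count=0 queue=[T5,T1] holders={T2,T3,T4,T6}
Final holders: {T2,T3,T4,T6} -> T2 in holders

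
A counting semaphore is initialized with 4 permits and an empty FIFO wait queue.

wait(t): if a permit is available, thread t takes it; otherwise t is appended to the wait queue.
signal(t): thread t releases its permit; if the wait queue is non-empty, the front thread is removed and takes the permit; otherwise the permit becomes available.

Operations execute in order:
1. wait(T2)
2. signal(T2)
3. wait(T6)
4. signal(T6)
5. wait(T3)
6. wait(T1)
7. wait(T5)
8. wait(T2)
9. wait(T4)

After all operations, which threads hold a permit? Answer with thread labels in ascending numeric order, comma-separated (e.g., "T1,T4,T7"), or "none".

Answer: T1,T2,T3,T5

Derivation:
Step 1: wait(T2) -> count=3 queue=[] holders={T2}
Step 2: signal(T2) -> count=4 queue=[] holders={none}
Step 3: wait(T6) -> count=3 queue=[] holders={T6}
Step 4: signal(T6) -> count=4 queue=[] holders={none}
Step 5: wait(T3) -> count=3 queue=[] holders={T3}
Step 6: wait(T1) -> count=2 queue=[] holders={T1,T3}
Step 7: wait(T5) -> count=1 queue=[] holders={T1,T3,T5}
Step 8: wait(T2) -> count=0 queue=[] holders={T1,T2,T3,T5}
Step 9: wait(T4) -> count=0 queue=[T4] holders={T1,T2,T3,T5}
Final holders: T1,T2,T3,T5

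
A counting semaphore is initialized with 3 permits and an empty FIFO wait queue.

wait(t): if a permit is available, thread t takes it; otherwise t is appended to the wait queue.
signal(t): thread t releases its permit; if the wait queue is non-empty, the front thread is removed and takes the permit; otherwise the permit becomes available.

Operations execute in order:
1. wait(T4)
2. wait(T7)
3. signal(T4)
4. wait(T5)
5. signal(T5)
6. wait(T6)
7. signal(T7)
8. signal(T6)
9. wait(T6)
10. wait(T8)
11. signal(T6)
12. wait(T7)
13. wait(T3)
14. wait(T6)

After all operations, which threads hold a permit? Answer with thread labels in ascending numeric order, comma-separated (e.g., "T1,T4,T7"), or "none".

Answer: T3,T7,T8

Derivation:
Step 1: wait(T4) -> count=2 queue=[] holders={T4}
Step 2: wait(T7) -> count=1 queue=[] holders={T4,T7}
Step 3: signal(T4) -> count=2 queue=[] holders={T7}
Step 4: wait(T5) -> count=1 queue=[] holders={T5,T7}
Step 5: signal(T5) -> count=2 queue=[] holders={T7}
Step 6: wait(T6) -> count=1 queue=[] holders={T6,T7}
Step 7: signal(T7) -> count=2 queue=[] holders={T6}
Step 8: signal(T6) -> count=3 queue=[] holders={none}
Step 9: wait(T6) -> count=2 queue=[] holders={T6}
Step 10: wait(T8) -> count=1 queue=[] holders={T6,T8}
Step 11: signal(T6) -> count=2 queue=[] holders={T8}
Step 12: wait(T7) -> count=1 queue=[] holders={T7,T8}
Step 13: wait(T3) -> count=0 queue=[] holders={T3,T7,T8}
Step 14: wait(T6) -> count=0 queue=[T6] holders={T3,T7,T8}
Final holders: T3,T7,T8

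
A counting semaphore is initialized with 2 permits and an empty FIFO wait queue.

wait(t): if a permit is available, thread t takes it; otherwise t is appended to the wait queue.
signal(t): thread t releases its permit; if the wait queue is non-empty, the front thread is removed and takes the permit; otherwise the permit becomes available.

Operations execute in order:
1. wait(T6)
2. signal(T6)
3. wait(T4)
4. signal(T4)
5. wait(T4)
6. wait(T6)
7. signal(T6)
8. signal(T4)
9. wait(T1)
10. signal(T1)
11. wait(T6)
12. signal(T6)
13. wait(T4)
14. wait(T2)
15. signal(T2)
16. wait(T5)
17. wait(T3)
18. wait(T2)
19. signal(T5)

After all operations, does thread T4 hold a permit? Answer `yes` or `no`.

Step 1: wait(T6) -> count=1 queue=[] holders={T6}
Step 2: signal(T6) -> count=2 queue=[] holders={none}
Step 3: wait(T4) -> count=1 queue=[] holders={T4}
Step 4: signal(T4) -> count=2 queue=[] holders={none}
Step 5: wait(T4) -> count=1 queue=[] holders={T4}
Step 6: wait(T6) -> count=0 queue=[] holders={T4,T6}
Step 7: signal(T6) -> count=1 queue=[] holders={T4}
Step 8: signal(T4) -> count=2 queue=[] holders={none}
Step 9: wait(T1) -> count=1 queue=[] holders={T1}
Step 10: signal(T1) -> count=2 queue=[] holders={none}
Step 11: wait(T6) -> count=1 queue=[] holders={T6}
Step 12: signal(T6) -> count=2 queue=[] holders={none}
Step 13: wait(T4) -> count=1 queue=[] holders={T4}
Step 14: wait(T2) -> count=0 queue=[] holders={T2,T4}
Step 15: signal(T2) -> count=1 queue=[] holders={T4}
Step 16: wait(T5) -> count=0 queue=[] holders={T4,T5}
Step 17: wait(T3) -> count=0 queue=[T3] holders={T4,T5}
Step 18: wait(T2) -> count=0 queue=[T3,T2] holders={T4,T5}
Step 19: signal(T5) -> count=0 queue=[T2] holders={T3,T4}
Final holders: {T3,T4} -> T4 in holders

Answer: yes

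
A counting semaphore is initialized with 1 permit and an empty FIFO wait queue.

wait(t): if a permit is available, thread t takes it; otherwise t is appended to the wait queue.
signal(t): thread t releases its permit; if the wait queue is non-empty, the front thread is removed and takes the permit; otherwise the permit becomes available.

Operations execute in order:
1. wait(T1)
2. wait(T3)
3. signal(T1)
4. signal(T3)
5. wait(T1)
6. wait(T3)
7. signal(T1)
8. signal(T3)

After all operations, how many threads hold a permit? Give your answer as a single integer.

Step 1: wait(T1) -> count=0 queue=[] holders={T1}
Step 2: wait(T3) -> count=0 queue=[T3] holders={T1}
Step 3: signal(T1) -> count=0 queue=[] holders={T3}
Step 4: signal(T3) -> count=1 queue=[] holders={none}
Step 5: wait(T1) -> count=0 queue=[] holders={T1}
Step 6: wait(T3) -> count=0 queue=[T3] holders={T1}
Step 7: signal(T1) -> count=0 queue=[] holders={T3}
Step 8: signal(T3) -> count=1 queue=[] holders={none}
Final holders: {none} -> 0 thread(s)

Answer: 0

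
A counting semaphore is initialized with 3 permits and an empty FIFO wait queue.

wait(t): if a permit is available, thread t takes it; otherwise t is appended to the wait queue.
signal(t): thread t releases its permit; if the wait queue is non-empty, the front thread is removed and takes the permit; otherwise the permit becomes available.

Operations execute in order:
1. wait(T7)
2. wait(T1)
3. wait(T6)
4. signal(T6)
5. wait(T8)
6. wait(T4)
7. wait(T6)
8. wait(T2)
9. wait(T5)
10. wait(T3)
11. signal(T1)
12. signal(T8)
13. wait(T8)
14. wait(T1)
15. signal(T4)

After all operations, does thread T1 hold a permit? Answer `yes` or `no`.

Step 1: wait(T7) -> count=2 queue=[] holders={T7}
Step 2: wait(T1) -> count=1 queue=[] holders={T1,T7}
Step 3: wait(T6) -> count=0 queue=[] holders={T1,T6,T7}
Step 4: signal(T6) -> count=1 queue=[] holders={T1,T7}
Step 5: wait(T8) -> count=0 queue=[] holders={T1,T7,T8}
Step 6: wait(T4) -> count=0 queue=[T4] holders={T1,T7,T8}
Step 7: wait(T6) -> count=0 queue=[T4,T6] holders={T1,T7,T8}
Step 8: wait(T2) -> count=0 queue=[T4,T6,T2] holders={T1,T7,T8}
Step 9: wait(T5) -> count=0 queue=[T4,T6,T2,T5] holders={T1,T7,T8}
Step 10: wait(T3) -> count=0 queue=[T4,T6,T2,T5,T3] holders={T1,T7,T8}
Step 11: signal(T1) -> count=0 queue=[T6,T2,T5,T3] holders={T4,T7,T8}
Step 12: signal(T8) -> count=0 queue=[T2,T5,T3] holders={T4,T6,T7}
Step 13: wait(T8) -> count=0 queue=[T2,T5,T3,T8] holders={T4,T6,T7}
Step 14: wait(T1) -> count=0 queue=[T2,T5,T3,T8,T1] holders={T4,T6,T7}
Step 15: signal(T4) -> count=0 queue=[T5,T3,T8,T1] holders={T2,T6,T7}
Final holders: {T2,T6,T7} -> T1 not in holders

Answer: no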